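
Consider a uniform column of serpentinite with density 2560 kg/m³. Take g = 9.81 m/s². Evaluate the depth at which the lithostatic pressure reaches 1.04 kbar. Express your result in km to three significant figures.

h = P/(ρg) = 1.04 kbar / (2560 kg/m³ × 9.81 m/s²) = 1.040×10^8 Pa / 25114 Pa/m = 4141.2 m
= 4.1412 km

4.14 km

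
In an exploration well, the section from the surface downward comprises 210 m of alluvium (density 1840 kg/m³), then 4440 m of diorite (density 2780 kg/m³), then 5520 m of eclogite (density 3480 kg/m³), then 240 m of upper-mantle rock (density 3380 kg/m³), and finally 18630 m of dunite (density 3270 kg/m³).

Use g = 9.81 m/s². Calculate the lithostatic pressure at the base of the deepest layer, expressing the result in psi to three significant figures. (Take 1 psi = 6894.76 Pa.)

133000 psi

alluvium: 1840 kg/m³ × 9.81 m/s² × 210 m = 3.791×10^6 Pa = 549.8 psi
diorite: 2780 kg/m³ × 9.81 m/s² × 4440 m = 1.211×10^8 Pa = 17562 psi
eclogite: 3480 kg/m³ × 9.81 m/s² × 5520 m = 1.884×10^8 Pa = 27332 psi
upper-mantle rock: 3380 kg/m³ × 9.81 m/s² × 240 m = 7.958×10^6 Pa = 1154 psi
dunite: 3270 kg/m³ × 9.81 m/s² × 18630 m = 5.976×10^8 Pa = 86678 psi
Total = 549.8 + 17562 + 27332 + 1154 + 86678 = 1.3328×10^5 psi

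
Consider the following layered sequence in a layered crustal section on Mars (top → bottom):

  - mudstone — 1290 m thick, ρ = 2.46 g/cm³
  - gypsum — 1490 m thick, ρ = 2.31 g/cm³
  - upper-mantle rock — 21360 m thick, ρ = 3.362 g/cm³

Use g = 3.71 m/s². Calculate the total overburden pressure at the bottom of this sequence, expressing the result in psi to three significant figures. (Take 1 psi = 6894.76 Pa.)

mudstone: 2460 kg/m³ × 3.71 m/s² × 1290 m = 1.177×10^7 Pa = 1708 psi
gypsum: 2310 kg/m³ × 3.71 m/s² × 1490 m = 1.277×10^7 Pa = 1852 psi
upper-mantle rock: 3362 kg/m³ × 3.71 m/s² × 21360 m = 2.664×10^8 Pa = 38641 psi
Total = 1708 + 1852 + 38641 = 42201 psi

42200 psi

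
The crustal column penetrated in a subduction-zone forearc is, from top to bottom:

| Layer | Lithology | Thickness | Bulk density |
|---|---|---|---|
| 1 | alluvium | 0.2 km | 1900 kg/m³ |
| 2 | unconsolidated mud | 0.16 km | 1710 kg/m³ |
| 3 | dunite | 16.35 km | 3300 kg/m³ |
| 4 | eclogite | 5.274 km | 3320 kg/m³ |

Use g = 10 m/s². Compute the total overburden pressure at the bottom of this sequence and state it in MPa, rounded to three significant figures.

721 MPa

alluvium: 1900 kg/m³ × 10 m/s² × 200 m = 3.800×10^6 Pa = 3.800 MPa
unconsolidated mud: 1710 kg/m³ × 10 m/s² × 160 m = 2.736×10^6 Pa = 2.736 MPa
dunite: 3300 kg/m³ × 10 m/s² × 16350 m = 5.396×10^8 Pa = 539.6 MPa
eclogite: 3320 kg/m³ × 10 m/s² × 5274 m = 1.751×10^8 Pa = 175.1 MPa
Total = 3.800 + 2.736 + 539.6 + 175.1 = 721.18 MPa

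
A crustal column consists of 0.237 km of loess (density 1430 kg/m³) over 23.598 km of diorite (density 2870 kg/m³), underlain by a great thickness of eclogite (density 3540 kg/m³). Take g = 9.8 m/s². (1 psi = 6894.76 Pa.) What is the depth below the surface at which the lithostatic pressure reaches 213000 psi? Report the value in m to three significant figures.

Pressure at base of upper layers: 1430×9.8×237 + 2870×9.8×23598 = 6.670×10^8 Pa = 96746 psi
Remaining pressure to be supplied by eclogite: 1.469×10^9 − 6.670×10^8 = 8.015×10^8 Pa
Additional depth in eclogite = 8.015×10^8 Pa / (3540 kg/m³ × 9.8 m/s²) = 23105 m
Total depth = 23835 m + 23105 m = 46940 m

46900 m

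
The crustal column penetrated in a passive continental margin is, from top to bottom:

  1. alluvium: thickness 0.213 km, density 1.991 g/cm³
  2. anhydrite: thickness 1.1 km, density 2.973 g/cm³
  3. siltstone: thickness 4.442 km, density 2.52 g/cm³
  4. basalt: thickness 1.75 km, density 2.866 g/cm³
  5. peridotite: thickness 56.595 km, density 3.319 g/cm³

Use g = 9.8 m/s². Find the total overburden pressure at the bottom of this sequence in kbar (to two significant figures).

20 kbar

alluvium: 1991 kg/m³ × 9.8 m/s² × 213 m = 4.156×10^6 Pa = 0.04156 kbar
anhydrite: 2973 kg/m³ × 9.8 m/s² × 1100 m = 3.205×10^7 Pa = 0.3205 kbar
siltstone: 2520 kg/m³ × 9.8 m/s² × 4442 m = 1.097×10^8 Pa = 1.097 kbar
basalt: 2866 kg/m³ × 9.8 m/s² × 1750 m = 4.915×10^7 Pa = 0.4915 kbar
peridotite: 3319 kg/m³ × 9.8 m/s² × 56595 m = 1.841×10^9 Pa = 18.41 kbar
Total = 0.04156 + 0.3205 + 1.097 + 0.4915 + 18.41 = 20.359 kbar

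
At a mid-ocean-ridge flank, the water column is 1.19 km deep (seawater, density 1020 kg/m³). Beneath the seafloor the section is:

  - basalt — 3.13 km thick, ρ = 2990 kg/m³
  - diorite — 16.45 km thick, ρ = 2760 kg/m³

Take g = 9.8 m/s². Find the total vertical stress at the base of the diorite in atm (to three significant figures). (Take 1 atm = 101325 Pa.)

seawater: 1020 kg/m³ × 9.8 m/s² × 1190 m = 1.190×10^7 Pa = 117.4 atm
basalt: 2990 kg/m³ × 9.8 m/s² × 3130 m = 9.172×10^7 Pa = 905.2 atm
diorite: 2760 kg/m³ × 9.8 m/s² × 16450 m = 4.449×10^8 Pa = 4391 atm
Total = 117.4 + 905.2 + 4391 = 5413.8 atm

5410 atm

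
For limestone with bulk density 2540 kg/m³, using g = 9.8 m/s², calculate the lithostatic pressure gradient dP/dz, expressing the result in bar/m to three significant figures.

dP/dz = ρg = 2540 kg/m³ × 9.8 m/s² = 24892 Pa/m
= 24892 Pa/m × (1 bar/m / 1.0000×10^5 Pa/m) = 0.24892 bar/m

0.249 bar/m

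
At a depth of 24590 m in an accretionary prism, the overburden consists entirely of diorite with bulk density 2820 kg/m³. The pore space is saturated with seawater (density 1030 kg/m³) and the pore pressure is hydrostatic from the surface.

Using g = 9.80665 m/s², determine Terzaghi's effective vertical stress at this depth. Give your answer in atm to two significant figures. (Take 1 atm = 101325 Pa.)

Overburden (lithostatic) stress σ_v:
diorite: 2820 kg/m³ × 9.80665 m/s² × 24590 m = 6.800×10^8 Pa = 680.0 MPa
Pore pressure P_p = 1030 kg/m³ × 9.80665 m/s² × 24590 m = 2.484×10^8 Pa = 248.4 MPa
Effective stress σ' = σ_v − P_p = 680.0 − 248.4 = 431.65 MPa = 4260.1 atm

4300 atm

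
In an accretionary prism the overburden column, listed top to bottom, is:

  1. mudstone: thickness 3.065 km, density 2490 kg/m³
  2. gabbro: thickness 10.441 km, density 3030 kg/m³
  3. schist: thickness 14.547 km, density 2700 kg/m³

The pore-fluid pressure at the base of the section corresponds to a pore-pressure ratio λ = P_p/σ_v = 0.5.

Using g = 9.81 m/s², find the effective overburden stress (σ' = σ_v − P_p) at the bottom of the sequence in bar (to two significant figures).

3900 bar

Overburden (lithostatic) stress σ_v:
mudstone: 2490 kg/m³ × 9.81 m/s² × 3065 m = 7.487×10^7 Pa = 74.87 MPa
gabbro: 3030 kg/m³ × 9.81 m/s² × 10441 m = 3.104×10^8 Pa = 310.4 MPa
schist: 2700 kg/m³ × 9.81 m/s² × 14547 m = 3.853×10^8 Pa = 385.3 MPa
Total = 74.87 + 310.4 + 385.3 = 770.53 MPa
Pore pressure P_p = λ·σ_v = 0.5 × 770.5 MPa = 385.3 MPa
Effective stress σ' = σ_v − P_p = 770.5 − 385.3 = 385.26 MPa = 3852.6 bar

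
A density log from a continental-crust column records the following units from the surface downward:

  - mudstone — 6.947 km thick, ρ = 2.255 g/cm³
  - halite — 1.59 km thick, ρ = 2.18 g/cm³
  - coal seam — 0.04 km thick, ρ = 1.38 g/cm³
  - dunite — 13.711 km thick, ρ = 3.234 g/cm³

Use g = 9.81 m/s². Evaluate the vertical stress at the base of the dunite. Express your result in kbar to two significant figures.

6.2 kbar

mudstone: 2255 kg/m³ × 9.81 m/s² × 6947 m = 1.537×10^8 Pa = 1.537 kbar
halite: 2180 kg/m³ × 9.81 m/s² × 1590 m = 3.400×10^7 Pa = 0.3400 kbar
coal seam: 1380 kg/m³ × 9.81 m/s² × 40 m = 5.415×10^5 Pa = 5.415×10^-3 kbar
dunite: 3234 kg/m³ × 9.81 m/s² × 13711 m = 4.350×10^8 Pa = 4.350 kbar
Total = 1.537 + 0.3400 + 5.415×10^-3 + 4.350 = 6.2321 kbar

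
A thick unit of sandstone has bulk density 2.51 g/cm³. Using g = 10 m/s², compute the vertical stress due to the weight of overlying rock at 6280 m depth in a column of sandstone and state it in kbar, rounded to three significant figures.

1.58 kbar

sandstone: 2510 kg/m³ × 10 m/s² × 6280 m = 1.576×10^8 Pa = 1.576 kbar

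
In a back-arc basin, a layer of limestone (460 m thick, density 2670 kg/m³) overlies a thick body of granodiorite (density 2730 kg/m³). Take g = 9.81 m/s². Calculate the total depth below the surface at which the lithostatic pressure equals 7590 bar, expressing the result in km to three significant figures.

Pressure at base of upper layers: 2670×9.81×460 = 1.205×10^7 Pa = 120.5 bar
Remaining pressure to be supplied by granodiorite: 7.590×10^8 − 1.205×10^7 = 7.470×10^8 Pa
Additional depth in granodiorite = 7.470×10^8 Pa / (2730 kg/m³ × 9.81 m/s²) = 27891 m
Total depth = 460 m + 27891 m = 28351 m
= 28.351 km

28.4 km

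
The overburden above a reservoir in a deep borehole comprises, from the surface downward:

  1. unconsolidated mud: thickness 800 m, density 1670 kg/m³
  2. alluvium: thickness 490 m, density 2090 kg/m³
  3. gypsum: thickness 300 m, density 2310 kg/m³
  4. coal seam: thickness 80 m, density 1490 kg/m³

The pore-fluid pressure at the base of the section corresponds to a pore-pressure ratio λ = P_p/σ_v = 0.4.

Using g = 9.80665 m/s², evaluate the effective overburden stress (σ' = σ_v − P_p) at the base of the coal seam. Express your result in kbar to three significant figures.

0.187 kbar

Overburden (lithostatic) stress σ_v:
unconsolidated mud: 1670 kg/m³ × 9.80665 m/s² × 800 m = 1.310×10^7 Pa = 13.10 MPa
alluvium: 2090 kg/m³ × 9.80665 m/s² × 490 m = 1.004×10^7 Pa = 10.04 MPa
gypsum: 2310 kg/m³ × 9.80665 m/s² × 300 m = 6.796×10^6 Pa = 6.796 MPa
coal seam: 1490 kg/m³ × 9.80665 m/s² × 80 m = 1.169×10^6 Pa = 1.169 MPa
Total = 13.10 + 10.04 + 6.796 + 1.169 = 31.110 MPa
Pore pressure P_p = λ·σ_v = 0.4 × 31.11 MPa = 12.44 MPa
Effective stress σ' = σ_v − P_p = 31.11 − 12.44 = 18.666 MPa = 0.18666 kbar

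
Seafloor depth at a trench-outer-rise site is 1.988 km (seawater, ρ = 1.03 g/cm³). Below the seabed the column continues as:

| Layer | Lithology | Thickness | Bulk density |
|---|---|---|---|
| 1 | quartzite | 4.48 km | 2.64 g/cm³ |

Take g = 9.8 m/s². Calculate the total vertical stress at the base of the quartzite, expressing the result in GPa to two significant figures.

seawater: 1030 kg/m³ × 9.8 m/s² × 1988 m = 2.007×10^7 Pa = 0.02007 GPa
quartzite: 2640 kg/m³ × 9.8 m/s² × 4480 m = 1.159×10^8 Pa = 0.1159 GPa
Total = 0.02007 + 0.1159 = 0.13597 GPa

0.14 GPa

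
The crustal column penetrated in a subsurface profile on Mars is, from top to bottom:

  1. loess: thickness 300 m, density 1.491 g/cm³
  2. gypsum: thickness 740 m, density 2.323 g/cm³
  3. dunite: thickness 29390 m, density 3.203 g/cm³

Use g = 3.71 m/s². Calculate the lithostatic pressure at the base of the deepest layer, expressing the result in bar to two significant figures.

loess: 1491 kg/m³ × 3.71 m/s² × 300 m = 1.659×10^6 Pa = 16.59 bar
gypsum: 2323 kg/m³ × 3.71 m/s² × 740 m = 6.378×10^6 Pa = 63.78 bar
dunite: 3203 kg/m³ × 3.71 m/s² × 29390 m = 3.492×10^8 Pa = 3492 bar
Total = 16.59 + 63.78 + 3492 = 3572.8 bar

3600 bar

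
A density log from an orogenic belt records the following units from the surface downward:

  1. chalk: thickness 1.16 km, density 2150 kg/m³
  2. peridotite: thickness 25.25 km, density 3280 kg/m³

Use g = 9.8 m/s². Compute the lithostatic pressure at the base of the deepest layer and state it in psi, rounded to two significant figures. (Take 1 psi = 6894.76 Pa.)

120000 psi

chalk: 2150 kg/m³ × 9.8 m/s² × 1160 m = 2.444×10^7 Pa = 3545 psi
peridotite: 3280 kg/m³ × 9.8 m/s² × 25250 m = 8.116×10^8 Pa = 1.177×10^5 psi
Total = 3545 + 1.177×10^5 = 1.2126×10^5 psi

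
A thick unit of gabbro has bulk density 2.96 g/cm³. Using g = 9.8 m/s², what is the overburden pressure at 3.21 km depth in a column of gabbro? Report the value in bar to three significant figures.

gabbro: 2960 kg/m³ × 9.8 m/s² × 3210 m = 9.312×10^7 Pa = 931.2 bar

931 bar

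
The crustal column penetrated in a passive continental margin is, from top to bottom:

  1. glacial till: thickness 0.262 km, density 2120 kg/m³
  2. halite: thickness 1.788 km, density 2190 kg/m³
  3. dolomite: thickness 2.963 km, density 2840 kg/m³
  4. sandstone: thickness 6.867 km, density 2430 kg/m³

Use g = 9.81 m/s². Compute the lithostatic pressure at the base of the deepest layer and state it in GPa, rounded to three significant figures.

glacial till: 2120 kg/m³ × 9.81 m/s² × 262 m = 5.449×10^6 Pa = 5.449×10^-3 GPa
halite: 2190 kg/m³ × 9.81 m/s² × 1788 m = 3.841×10^7 Pa = 0.03841 GPa
dolomite: 2840 kg/m³ × 9.81 m/s² × 2963 m = 8.255×10^7 Pa = 0.08255 GPa
sandstone: 2430 kg/m³ × 9.81 m/s² × 6867 m = 1.637×10^8 Pa = 0.1637 GPa
Total = 5.449×10^-3 + 0.03841 + 0.08255 + 0.1637 = 0.29011 GPa

0.290 GPa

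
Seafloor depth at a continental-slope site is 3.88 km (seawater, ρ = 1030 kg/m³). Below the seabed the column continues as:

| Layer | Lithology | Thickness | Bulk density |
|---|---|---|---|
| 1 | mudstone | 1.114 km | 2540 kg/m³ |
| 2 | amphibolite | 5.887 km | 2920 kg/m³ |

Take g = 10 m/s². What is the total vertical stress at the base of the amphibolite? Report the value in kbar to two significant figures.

2.4 kbar

seawater: 1030 kg/m³ × 10 m/s² × 3880 m = 3.996×10^7 Pa = 0.3996 kbar
mudstone: 2540 kg/m³ × 10 m/s² × 1114 m = 2.830×10^7 Pa = 0.2830 kbar
amphibolite: 2920 kg/m³ × 10 m/s² × 5887 m = 1.719×10^8 Pa = 1.719 kbar
Total = 0.3996 + 0.2830 + 1.719 = 2.4016 kbar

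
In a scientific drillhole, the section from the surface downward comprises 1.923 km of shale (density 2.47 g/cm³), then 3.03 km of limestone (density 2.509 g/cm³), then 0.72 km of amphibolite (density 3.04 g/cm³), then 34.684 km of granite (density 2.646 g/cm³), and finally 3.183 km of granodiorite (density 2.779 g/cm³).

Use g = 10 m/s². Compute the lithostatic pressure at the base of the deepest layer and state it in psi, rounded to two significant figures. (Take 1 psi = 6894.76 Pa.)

170000 psi

shale: 2470 kg/m³ × 10 m/s² × 1923 m = 4.750×10^7 Pa = 6889 psi
limestone: 2509 kg/m³ × 10 m/s² × 3030 m = 7.602×10^7 Pa = 11026 psi
amphibolite: 3040 kg/m³ × 10 m/s² × 720 m = 2.189×10^7 Pa = 3175 psi
granite: 2646 kg/m³ × 10 m/s² × 34684 m = 9.177×10^8 Pa = 1.331×10^5 psi
granodiorite: 2779 kg/m³ × 10 m/s² × 3183 m = 8.846×10^7 Pa = 12829 psi
Total = 6889 + 11026 + 3175 + 1.331×10^5 + 12829 = 1.6703×10^5 psi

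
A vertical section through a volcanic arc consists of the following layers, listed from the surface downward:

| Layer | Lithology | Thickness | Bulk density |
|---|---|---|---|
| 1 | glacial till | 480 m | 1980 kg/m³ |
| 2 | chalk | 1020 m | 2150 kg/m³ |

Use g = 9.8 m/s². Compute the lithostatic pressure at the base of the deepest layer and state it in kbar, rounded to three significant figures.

glacial till: 1980 kg/m³ × 9.8 m/s² × 480 m = 9.314×10^6 Pa = 0.09314 kbar
chalk: 2150 kg/m³ × 9.8 m/s² × 1020 m = 2.149×10^7 Pa = 0.2149 kbar
Total = 0.09314 + 0.2149 = 0.30805 kbar

0.308 kbar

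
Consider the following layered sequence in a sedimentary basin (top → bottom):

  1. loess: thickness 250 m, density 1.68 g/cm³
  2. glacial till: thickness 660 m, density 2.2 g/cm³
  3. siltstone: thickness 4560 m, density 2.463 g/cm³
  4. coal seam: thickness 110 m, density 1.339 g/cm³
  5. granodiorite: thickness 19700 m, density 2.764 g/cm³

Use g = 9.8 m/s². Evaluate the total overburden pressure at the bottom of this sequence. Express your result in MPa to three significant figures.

loess: 1680 kg/m³ × 9.8 m/s² × 250 m = 4.116×10^6 Pa = 4.116 MPa
glacial till: 2200 kg/m³ × 9.8 m/s² × 660 m = 1.423×10^7 Pa = 14.23 MPa
siltstone: 2463 kg/m³ × 9.8 m/s² × 4560 m = 1.101×10^8 Pa = 110.1 MPa
coal seam: 1339 kg/m³ × 9.8 m/s² × 110 m = 1.443×10^6 Pa = 1.443 MPa
granodiorite: 2764 kg/m³ × 9.8 m/s² × 19700 m = 5.336×10^8 Pa = 533.6 MPa
Total = 4.116 + 14.23 + 110.1 + 1.443 + 533.6 = 663.47 MPa

663 MPa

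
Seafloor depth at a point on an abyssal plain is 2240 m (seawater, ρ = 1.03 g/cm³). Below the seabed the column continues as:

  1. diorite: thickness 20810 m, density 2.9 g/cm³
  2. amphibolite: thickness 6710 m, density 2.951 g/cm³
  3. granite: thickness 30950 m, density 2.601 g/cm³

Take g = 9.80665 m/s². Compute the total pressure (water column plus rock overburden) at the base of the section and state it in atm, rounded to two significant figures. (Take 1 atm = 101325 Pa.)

seawater: 1030 kg/m³ × 9.80665 m/s² × 2240 m = 2.263×10^7 Pa = 223.3 atm
diorite: 2900 kg/m³ × 9.80665 m/s² × 20810 m = 5.918×10^8 Pa = 5841 atm
amphibolite: 2951 kg/m³ × 9.80665 m/s² × 6710 m = 1.942×10^8 Pa = 1916 atm
granite: 2601 kg/m³ × 9.80665 m/s² × 30950 m = 7.894×10^8 Pa = 7791 atm
Total = 223.3 + 5841 + 1916 + 7791 = 15772 atm

16000 atm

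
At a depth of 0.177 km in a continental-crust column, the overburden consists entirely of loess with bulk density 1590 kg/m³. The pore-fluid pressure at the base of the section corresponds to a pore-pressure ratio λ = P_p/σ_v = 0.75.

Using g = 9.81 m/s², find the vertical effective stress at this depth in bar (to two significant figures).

Overburden (lithostatic) stress σ_v:
loess: 1590 kg/m³ × 9.81 m/s² × 177 m = 2.761×10^6 Pa = 2.761 MPa
Pore pressure P_p = λ·σ_v = 0.75 × 2.761 MPa = 2.071 MPa
Effective stress σ' = σ_v − P_p = 2.761 − 2.071 = 0.69021 MPa = 6.9021 bar

6.9 bar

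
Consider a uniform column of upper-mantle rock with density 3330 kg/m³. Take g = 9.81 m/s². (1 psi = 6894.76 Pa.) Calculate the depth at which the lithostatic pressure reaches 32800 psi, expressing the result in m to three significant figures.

6920 m

h = P/(ρg) = 32800 psi / (3330 kg/m³ × 9.81 m/s²) = 2.261×10^8 Pa / 32667 Pa/m = 6922.8 m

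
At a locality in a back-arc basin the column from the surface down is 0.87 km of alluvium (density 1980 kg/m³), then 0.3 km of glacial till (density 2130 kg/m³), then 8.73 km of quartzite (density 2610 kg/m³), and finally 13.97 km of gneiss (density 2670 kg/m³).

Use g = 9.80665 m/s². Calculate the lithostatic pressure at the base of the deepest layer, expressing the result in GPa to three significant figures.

0.612 GPa

alluvium: 1980 kg/m³ × 9.80665 m/s² × 870 m = 1.689×10^7 Pa = 0.01689 GPa
glacial till: 2130 kg/m³ × 9.80665 m/s² × 300 m = 6.266×10^6 Pa = 6.266×10^-3 GPa
quartzite: 2610 kg/m³ × 9.80665 m/s² × 8730 m = 2.234×10^8 Pa = 0.2234 GPa
gneiss: 2670 kg/m³ × 9.80665 m/s² × 13970 m = 3.658×10^8 Pa = 0.3658 GPa
Total = 0.01689 + 6.266×10^-3 + 0.2234 + 0.3658 = 0.61239 GPa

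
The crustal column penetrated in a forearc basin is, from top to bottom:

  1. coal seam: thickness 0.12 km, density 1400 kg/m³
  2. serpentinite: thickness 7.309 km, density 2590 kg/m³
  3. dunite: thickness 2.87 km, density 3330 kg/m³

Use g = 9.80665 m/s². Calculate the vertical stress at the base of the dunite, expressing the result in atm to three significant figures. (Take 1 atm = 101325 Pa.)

coal seam: 1400 kg/m³ × 9.80665 m/s² × 120 m = 1.648×10^6 Pa = 16.26 atm
serpentinite: 2590 kg/m³ × 9.80665 m/s² × 7309 m = 1.856×10^8 Pa = 1832 atm
dunite: 3330 kg/m³ × 9.80665 m/s² × 2870 m = 9.372×10^7 Pa = 925.0 atm
Total = 16.26 + 1832 + 925.0 = 2773.4 atm

2770 atm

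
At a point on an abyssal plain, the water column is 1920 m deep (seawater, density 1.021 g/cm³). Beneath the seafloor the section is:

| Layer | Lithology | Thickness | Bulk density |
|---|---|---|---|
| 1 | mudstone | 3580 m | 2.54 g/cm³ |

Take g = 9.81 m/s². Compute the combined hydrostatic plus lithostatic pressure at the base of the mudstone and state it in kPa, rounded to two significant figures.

seawater: 1021 kg/m³ × 9.81 m/s² × 1920 m = 1.923×10^7 Pa = 19231 kPa
mudstone: 2540 kg/m³ × 9.81 m/s² × 3580 m = 8.920×10^7 Pa = 89204 kPa
Total = 19231 + 89204 = 1.0844×10^5 kPa

110000 kPa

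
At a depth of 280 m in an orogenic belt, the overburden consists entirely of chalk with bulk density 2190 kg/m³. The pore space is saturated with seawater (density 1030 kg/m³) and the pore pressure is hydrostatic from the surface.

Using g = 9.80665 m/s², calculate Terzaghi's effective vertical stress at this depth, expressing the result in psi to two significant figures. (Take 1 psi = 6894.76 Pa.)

Overburden (lithostatic) stress σ_v:
chalk: 2190 kg/m³ × 9.80665 m/s² × 280 m = 6.013×10^6 Pa = 6.013 MPa
Pore pressure P_p = 1030 kg/m³ × 9.80665 m/s² × 280 m = 2.828×10^6 Pa = 2.828 MPa
Effective stress σ' = σ_v − P_p = 6.013 − 2.828 = 3.1852 MPa = 461.97 psi

460 psi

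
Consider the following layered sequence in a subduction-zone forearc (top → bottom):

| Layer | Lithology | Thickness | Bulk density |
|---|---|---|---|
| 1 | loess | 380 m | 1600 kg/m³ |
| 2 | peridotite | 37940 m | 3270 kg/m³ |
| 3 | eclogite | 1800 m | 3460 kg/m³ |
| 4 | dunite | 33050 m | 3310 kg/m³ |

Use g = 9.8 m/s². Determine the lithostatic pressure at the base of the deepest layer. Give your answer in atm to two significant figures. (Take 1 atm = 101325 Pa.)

23000 atm

loess: 1600 kg/m³ × 9.8 m/s² × 380 m = 5.958×10^6 Pa = 58.80 atm
peridotite: 3270 kg/m³ × 9.8 m/s² × 37940 m = 1.216×10^9 Pa = 11999 atm
eclogite: 3460 kg/m³ × 9.8 m/s² × 1800 m = 6.103×10^7 Pa = 602.4 atm
dunite: 3310 kg/m³ × 9.8 m/s² × 33050 m = 1.072×10^9 Pa = 10581 atm
Total = 58.80 + 11999 + 602.4 + 10581 = 23241 atm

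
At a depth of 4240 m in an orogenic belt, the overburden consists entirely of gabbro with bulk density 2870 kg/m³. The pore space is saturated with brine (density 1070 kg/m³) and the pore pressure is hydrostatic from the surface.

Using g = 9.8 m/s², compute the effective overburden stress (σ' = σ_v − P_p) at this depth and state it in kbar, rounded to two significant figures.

Overburden (lithostatic) stress σ_v:
gabbro: 2870 kg/m³ × 9.8 m/s² × 4240 m = 1.193×10^8 Pa = 119.3 MPa
Pore pressure P_p = 1070 kg/m³ × 9.8 m/s² × 4240 m = 4.446×10^7 Pa = 44.46 MPa
Effective stress σ' = σ_v − P_p = 119.3 − 44.46 = 74.794 MPa = 0.74794 kbar

0.75 kbar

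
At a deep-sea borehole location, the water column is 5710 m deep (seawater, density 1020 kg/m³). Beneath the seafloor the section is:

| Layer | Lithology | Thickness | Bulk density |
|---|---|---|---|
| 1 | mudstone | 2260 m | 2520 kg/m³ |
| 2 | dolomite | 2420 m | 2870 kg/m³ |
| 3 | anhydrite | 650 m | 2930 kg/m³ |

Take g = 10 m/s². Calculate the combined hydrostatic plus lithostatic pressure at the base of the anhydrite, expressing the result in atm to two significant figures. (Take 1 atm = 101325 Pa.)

seawater: 1020 kg/m³ × 10 m/s² × 5710 m = 5.824×10^7 Pa = 574.8 atm
mudstone: 2520 kg/m³ × 10 m/s² × 2260 m = 5.695×10^7 Pa = 562.1 atm
dolomite: 2870 kg/m³ × 10 m/s² × 2420 m = 6.945×10^7 Pa = 685.5 atm
anhydrite: 2930 kg/m³ × 10 m/s² × 650 m = 1.905×10^7 Pa = 188.0 atm
Total = 574.8 + 562.1 + 685.5 + 188.0 = 2010.3 atm

2000 atm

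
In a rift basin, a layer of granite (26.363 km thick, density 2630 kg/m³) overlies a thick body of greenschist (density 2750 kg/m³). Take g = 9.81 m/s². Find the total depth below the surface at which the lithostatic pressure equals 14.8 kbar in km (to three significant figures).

56.0 km

Pressure at base of upper layers: 2630×9.81×26363 = 6.802×10^8 Pa = 6.802 kbar
Remaining pressure to be supplied by greenschist: 1.480×10^9 − 6.802×10^8 = 7.998×10^8 Pa
Additional depth in greenschist = 7.998×10^8 Pa / (2750 kg/m³ × 9.81 m/s²) = 29648 m
Total depth = 26363 m + 29648 m = 56011 m
= 56.011 km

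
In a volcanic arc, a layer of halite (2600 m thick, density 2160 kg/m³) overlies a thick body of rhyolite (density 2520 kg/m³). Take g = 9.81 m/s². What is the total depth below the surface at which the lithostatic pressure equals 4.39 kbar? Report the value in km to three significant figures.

Pressure at base of upper layers: 2160×9.81×2600 = 5.509×10^7 Pa = 0.5509 kbar
Remaining pressure to be supplied by rhyolite: 4.390×10^8 − 5.509×10^7 = 3.839×10^8 Pa
Additional depth in rhyolite = 3.839×10^8 Pa / (2520 kg/m³ × 9.81 m/s²) = 15529 m
Total depth = 2600 m + 15529 m = 18129 m
= 18.129 km

18.1 km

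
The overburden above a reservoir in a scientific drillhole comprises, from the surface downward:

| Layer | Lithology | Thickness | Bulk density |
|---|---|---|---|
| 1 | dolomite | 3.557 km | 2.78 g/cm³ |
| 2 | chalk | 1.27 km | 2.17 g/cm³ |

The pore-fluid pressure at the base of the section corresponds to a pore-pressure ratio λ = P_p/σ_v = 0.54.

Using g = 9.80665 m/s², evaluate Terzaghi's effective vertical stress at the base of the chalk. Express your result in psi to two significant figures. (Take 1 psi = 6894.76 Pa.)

Overburden (lithostatic) stress σ_v:
dolomite: 2780 kg/m³ × 9.80665 m/s² × 3557 m = 9.697×10^7 Pa = 96.97 MPa
chalk: 2170 kg/m³ × 9.80665 m/s² × 1270 m = 2.703×10^7 Pa = 27.03 MPa
Total = 96.97 + 27.03 = 124.00 MPa
Pore pressure P_p = λ·σ_v = 0.54 × 124.0 MPa = 66.96 MPa
Effective stress σ' = σ_v − P_p = 124.0 − 66.96 = 57.039 MPa = 8272.9 psi

8300 psi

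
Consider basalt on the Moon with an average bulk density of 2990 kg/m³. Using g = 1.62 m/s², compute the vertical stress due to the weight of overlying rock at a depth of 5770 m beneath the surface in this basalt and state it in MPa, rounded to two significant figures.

basalt: 2990 kg/m³ × 1.62 m/s² × 5770 m = 2.795×10^7 Pa = 27.95 MPa

28 MPa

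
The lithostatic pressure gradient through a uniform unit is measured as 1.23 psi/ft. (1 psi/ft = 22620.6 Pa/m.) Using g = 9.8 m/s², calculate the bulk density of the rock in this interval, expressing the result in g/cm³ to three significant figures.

2.84 g/cm³

ρ = (dP/dz)/g = 1.23 psi/ft / 9.8 m/s² = 27823 Pa/m / 9.8 m/s² = 2839.1 kg/m³
= 2.839 g/cm³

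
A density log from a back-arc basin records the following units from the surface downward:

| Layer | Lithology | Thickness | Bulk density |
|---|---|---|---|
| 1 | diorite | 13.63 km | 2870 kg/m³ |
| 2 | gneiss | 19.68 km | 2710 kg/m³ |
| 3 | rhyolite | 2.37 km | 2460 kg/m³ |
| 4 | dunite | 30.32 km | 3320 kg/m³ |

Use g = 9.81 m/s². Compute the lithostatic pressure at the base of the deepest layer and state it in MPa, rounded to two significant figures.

diorite: 2870 kg/m³ × 9.81 m/s² × 13630 m = 3.837×10^8 Pa = 383.7 MPa
gneiss: 2710 kg/m³ × 9.81 m/s² × 19680 m = 5.232×10^8 Pa = 523.2 MPa
rhyolite: 2460 kg/m³ × 9.81 m/s² × 2370 m = 5.719×10^7 Pa = 57.19 MPa
dunite: 3320 kg/m³ × 9.81 m/s² × 30320 m = 9.875×10^8 Pa = 987.5 MPa
Total = 383.7 + 523.2 + 57.19 + 987.5 = 1951.6 MPa

2000 MPa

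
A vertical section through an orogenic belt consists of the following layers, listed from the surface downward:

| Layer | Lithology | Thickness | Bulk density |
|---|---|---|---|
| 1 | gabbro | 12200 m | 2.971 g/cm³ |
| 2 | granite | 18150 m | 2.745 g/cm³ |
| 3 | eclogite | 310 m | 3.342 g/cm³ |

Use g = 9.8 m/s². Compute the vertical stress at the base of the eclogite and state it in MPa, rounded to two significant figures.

850 MPa

gabbro: 2971 kg/m³ × 9.8 m/s² × 12200 m = 3.552×10^8 Pa = 355.2 MPa
granite: 2745 kg/m³ × 9.8 m/s² × 18150 m = 4.883×10^8 Pa = 488.3 MPa
eclogite: 3342 kg/m³ × 9.8 m/s² × 310 m = 1.015×10^7 Pa = 10.15 MPa
Total = 355.2 + 488.3 + 10.15 = 853.62 MPa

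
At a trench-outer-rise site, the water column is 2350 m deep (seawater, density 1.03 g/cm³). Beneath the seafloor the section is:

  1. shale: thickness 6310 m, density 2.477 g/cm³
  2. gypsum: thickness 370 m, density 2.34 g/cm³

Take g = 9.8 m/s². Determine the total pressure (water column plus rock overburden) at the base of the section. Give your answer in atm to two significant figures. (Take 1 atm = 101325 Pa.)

1800 atm

seawater: 1030 kg/m³ × 9.8 m/s² × 2350 m = 2.372×10^7 Pa = 234.1 atm
shale: 2477 kg/m³ × 9.8 m/s² × 6310 m = 1.532×10^8 Pa = 1512 atm
gypsum: 2340 kg/m³ × 9.8 m/s² × 370 m = 8.485×10^6 Pa = 83.74 atm
Total = 234.1 + 1512 + 83.74 = 1829.5 atm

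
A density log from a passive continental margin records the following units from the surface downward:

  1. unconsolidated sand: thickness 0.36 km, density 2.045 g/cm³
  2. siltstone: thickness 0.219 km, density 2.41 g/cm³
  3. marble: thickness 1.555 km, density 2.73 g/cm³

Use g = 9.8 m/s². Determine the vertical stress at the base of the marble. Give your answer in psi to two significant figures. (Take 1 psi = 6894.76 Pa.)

7800 psi

unconsolidated sand: 2045 kg/m³ × 9.8 m/s² × 360 m = 7.215×10^6 Pa = 1046 psi
siltstone: 2410 kg/m³ × 9.8 m/s² × 219 m = 5.172×10^6 Pa = 750.2 psi
marble: 2730 kg/m³ × 9.8 m/s² × 1555 m = 4.160×10^7 Pa = 6034 psi
Total = 1046 + 750.2 + 6034 = 7830.5 psi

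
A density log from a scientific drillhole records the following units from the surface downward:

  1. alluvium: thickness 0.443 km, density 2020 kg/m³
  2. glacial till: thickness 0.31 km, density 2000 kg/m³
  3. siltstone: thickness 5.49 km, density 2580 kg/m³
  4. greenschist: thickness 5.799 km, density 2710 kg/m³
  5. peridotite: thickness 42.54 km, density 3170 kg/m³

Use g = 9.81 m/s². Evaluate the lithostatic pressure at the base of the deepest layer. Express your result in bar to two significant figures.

16000 bar

alluvium: 2020 kg/m³ × 9.81 m/s² × 443 m = 8.779×10^6 Pa = 87.79 bar
glacial till: 2000 kg/m³ × 9.81 m/s² × 310 m = 6.082×10^6 Pa = 60.82 bar
siltstone: 2580 kg/m³ × 9.81 m/s² × 5490 m = 1.390×10^8 Pa = 1390 bar
greenschist: 2710 kg/m³ × 9.81 m/s² × 5799 m = 1.542×10^8 Pa = 1542 bar
peridotite: 3170 kg/m³ × 9.81 m/s² × 42540 m = 1.323×10^9 Pa = 13229 bar
Total = 87.79 + 60.82 + 1390 + 1542 + 13229 = 16309 bar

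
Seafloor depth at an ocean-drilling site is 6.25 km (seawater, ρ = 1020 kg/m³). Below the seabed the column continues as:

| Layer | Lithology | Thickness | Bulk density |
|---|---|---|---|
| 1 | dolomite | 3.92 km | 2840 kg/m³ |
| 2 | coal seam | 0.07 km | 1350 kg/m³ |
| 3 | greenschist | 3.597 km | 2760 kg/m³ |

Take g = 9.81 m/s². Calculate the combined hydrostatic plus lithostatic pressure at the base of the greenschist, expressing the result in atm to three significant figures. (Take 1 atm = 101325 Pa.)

seawater: 1020 kg/m³ × 9.81 m/s² × 6250 m = 6.254×10^7 Pa = 617.2 atm
dolomite: 2840 kg/m³ × 9.81 m/s² × 3920 m = 1.092×10^8 Pa = 1078 atm
coal seam: 1350 kg/m³ × 9.81 m/s² × 70 m = 9.270×10^5 Pa = 9.149 atm
greenschist: 2760 kg/m³ × 9.81 m/s² × 3597 m = 9.739×10^7 Pa = 961.2 atm
Total = 617.2 + 1078 + 9.149 + 961.2 = 2665.4 atm

2670 atm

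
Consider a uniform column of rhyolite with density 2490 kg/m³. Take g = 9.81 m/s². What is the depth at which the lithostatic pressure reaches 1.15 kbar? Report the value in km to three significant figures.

4.71 km

h = P/(ρg) = 1.15 kbar / (2490 kg/m³ × 9.81 m/s²) = 1.150×10^8 Pa / 24427 Pa/m = 4707.9 m
= 4.7079 km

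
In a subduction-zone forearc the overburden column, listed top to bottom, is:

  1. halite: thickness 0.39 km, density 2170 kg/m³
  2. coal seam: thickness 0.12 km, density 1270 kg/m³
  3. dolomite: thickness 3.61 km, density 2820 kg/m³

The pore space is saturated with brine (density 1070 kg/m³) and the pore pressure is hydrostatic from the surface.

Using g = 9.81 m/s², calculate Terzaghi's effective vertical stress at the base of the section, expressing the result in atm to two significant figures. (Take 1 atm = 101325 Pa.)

Overburden (lithostatic) stress σ_v:
halite: 2170 kg/m³ × 9.81 m/s² × 390 m = 8.302×10^6 Pa = 8.302 MPa
coal seam: 1270 kg/m³ × 9.81 m/s² × 120 m = 1.495×10^6 Pa = 1.495 MPa
dolomite: 2820 kg/m³ × 9.81 m/s² × 3610 m = 9.987×10^7 Pa = 99.87 MPa
Total = 8.302 + 1.495 + 99.87 = 109.67 MPa
Pore pressure P_p = 1070 kg/m³ × 9.81 m/s² × 4120 m = 4.325×10^7 Pa = 43.25 MPa
Effective stress σ' = σ_v − P_p = 109.7 − 43.25 = 66.419 MPa = 655.50 atm

660 atm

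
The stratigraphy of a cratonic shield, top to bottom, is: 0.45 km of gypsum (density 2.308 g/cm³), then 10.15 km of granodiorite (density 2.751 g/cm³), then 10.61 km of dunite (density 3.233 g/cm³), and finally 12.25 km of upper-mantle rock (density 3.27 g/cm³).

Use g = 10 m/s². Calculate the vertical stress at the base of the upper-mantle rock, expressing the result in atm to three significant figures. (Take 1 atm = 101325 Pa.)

gypsum: 2308 kg/m³ × 10 m/s² × 450 m = 1.039×10^7 Pa = 102.5 atm
granodiorite: 2751 kg/m³ × 10 m/s² × 10150 m = 2.792×10^8 Pa = 2756 atm
dunite: 3233 kg/m³ × 10 m/s² × 10610 m = 3.430×10^8 Pa = 3385 atm
upper-mantle rock: 3270 kg/m³ × 10 m/s² × 12250 m = 4.006×10^8 Pa = 3953 atm
Total = 102.5 + 2756 + 3385 + 3953 = 10197 atm

10200 atm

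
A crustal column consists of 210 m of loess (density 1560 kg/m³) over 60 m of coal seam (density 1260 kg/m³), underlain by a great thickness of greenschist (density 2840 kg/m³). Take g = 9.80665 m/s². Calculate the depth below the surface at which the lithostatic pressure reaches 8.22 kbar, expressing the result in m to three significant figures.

Pressure at base of upper layers: 1560×9.80665×210 + 1260×9.80665×60 = 3.954×10^6 Pa = 0.03954 kbar
Remaining pressure to be supplied by greenschist: 8.220×10^8 − 3.954×10^6 = 8.180×10^8 Pa
Additional depth in greenschist = 8.180×10^8 Pa / (2840 kg/m³ × 9.80665 m/s²) = 29372 m
Total depth = 270 m + 29372 m = 29642 m

29600 m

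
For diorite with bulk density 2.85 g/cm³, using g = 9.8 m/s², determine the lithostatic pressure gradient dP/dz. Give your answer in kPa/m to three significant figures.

dP/dz = ρg = 2850 kg/m³ × 9.8 m/s² = 27930 Pa/m
= 27930 Pa/m × (1 kPa/m / 1000.0 Pa/m) = 27.930 kPa/m

27.9 kPa/m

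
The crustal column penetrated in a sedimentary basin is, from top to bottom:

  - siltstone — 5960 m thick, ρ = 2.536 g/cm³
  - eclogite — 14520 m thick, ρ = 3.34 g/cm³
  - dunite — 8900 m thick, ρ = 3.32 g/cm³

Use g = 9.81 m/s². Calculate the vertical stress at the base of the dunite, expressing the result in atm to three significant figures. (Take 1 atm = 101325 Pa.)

9020 atm

siltstone: 2536 kg/m³ × 9.81 m/s² × 5960 m = 1.483×10^8 Pa = 1463 atm
eclogite: 3340 kg/m³ × 9.81 m/s² × 14520 m = 4.758×10^8 Pa = 4695 atm
dunite: 3320 kg/m³ × 9.81 m/s² × 8900 m = 2.899×10^8 Pa = 2861 atm
Total = 1463 + 4695 + 2861 = 9019.4 atm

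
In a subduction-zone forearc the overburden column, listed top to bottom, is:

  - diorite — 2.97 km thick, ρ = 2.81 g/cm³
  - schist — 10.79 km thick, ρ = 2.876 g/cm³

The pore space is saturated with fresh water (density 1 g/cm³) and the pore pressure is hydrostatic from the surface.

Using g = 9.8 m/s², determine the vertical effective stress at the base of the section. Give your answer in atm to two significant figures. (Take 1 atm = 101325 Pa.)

Overburden (lithostatic) stress σ_v:
diorite: 2810 kg/m³ × 9.8 m/s² × 2970 m = 8.179×10^7 Pa = 81.79 MPa
schist: 2876 kg/m³ × 9.8 m/s² × 10790 m = 3.041×10^8 Pa = 304.1 MPa
Total = 81.79 + 304.1 = 385.90 MPa
Pore pressure P_p = 1000 kg/m³ × 9.8 m/s² × 13760 m = 1.348×10^8 Pa = 134.8 MPa
Effective stress σ' = σ_v − P_p = 385.9 − 134.8 = 251.05 MPa = 2477.7 atm

2500 atm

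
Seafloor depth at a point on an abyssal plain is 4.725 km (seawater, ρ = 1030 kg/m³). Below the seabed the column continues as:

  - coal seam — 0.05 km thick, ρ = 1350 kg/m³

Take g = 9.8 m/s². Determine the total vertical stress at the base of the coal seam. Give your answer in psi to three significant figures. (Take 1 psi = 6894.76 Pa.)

seawater: 1030 kg/m³ × 9.8 m/s² × 4725 m = 4.769×10^7 Pa = 6917 psi
coal seam: 1350 kg/m³ × 9.8 m/s² × 50 m = 6.615×10^5 Pa = 95.94 psi
Total = 6917 + 95.94 = 7013.4 psi

7010 psi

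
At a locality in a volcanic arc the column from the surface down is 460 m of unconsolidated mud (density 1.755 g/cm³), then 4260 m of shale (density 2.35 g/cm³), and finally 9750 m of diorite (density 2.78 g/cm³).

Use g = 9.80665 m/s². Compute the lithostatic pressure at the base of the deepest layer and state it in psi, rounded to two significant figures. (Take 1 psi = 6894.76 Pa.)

54000 psi

unconsolidated mud: 1755 kg/m³ × 9.80665 m/s² × 460 m = 7.917×10^6 Pa = 1148 psi
shale: 2350 kg/m³ × 9.80665 m/s² × 4260 m = 9.817×10^7 Pa = 14239 psi
diorite: 2780 kg/m³ × 9.80665 m/s² × 9750 m = 2.658×10^8 Pa = 38552 psi
Total = 1148 + 14239 + 38552 = 53940 psi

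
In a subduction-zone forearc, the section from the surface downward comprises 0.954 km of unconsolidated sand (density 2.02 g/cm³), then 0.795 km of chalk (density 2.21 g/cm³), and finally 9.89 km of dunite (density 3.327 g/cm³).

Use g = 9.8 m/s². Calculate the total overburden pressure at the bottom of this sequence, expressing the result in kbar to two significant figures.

unconsolidated sand: 2020 kg/m³ × 9.8 m/s² × 954 m = 1.889×10^7 Pa = 0.1889 kbar
chalk: 2210 kg/m³ × 9.8 m/s² × 795 m = 1.722×10^7 Pa = 0.1722 kbar
dunite: 3327 kg/m³ × 9.8 m/s² × 9890 m = 3.225×10^8 Pa = 3.225 kbar
Total = 0.1889 + 0.1722 + 3.225 = 3.5856 kbar

3.6 kbar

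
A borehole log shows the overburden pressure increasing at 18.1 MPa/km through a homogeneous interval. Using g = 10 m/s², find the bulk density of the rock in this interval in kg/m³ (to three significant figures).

1810 kg/m³

ρ = (dP/dz)/g = 18.1 MPa/km / 10 m/s² = 18100 Pa/m / 10 m/s² = 1810.0 kg/m³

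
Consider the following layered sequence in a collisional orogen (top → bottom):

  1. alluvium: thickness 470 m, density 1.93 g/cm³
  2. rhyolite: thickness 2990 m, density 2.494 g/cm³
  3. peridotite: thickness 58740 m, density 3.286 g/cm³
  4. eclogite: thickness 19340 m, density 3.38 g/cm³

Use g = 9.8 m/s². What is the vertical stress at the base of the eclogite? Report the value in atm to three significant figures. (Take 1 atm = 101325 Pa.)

alluvium: 1930 kg/m³ × 9.8 m/s² × 470 m = 8.890×10^6 Pa = 87.73 atm
rhyolite: 2494 kg/m³ × 9.8 m/s² × 2990 m = 7.308×10^7 Pa = 721.2 atm
peridotite: 3286 kg/m³ × 9.8 m/s² × 58740 m = 1.892×10^9 Pa = 18669 atm
eclogite: 3380 kg/m³ × 9.8 m/s² × 19340 m = 6.406×10^8 Pa = 6322 atm
Total = 87.73 + 721.2 + 18669 + 6322 = 25800 atm

25800 atm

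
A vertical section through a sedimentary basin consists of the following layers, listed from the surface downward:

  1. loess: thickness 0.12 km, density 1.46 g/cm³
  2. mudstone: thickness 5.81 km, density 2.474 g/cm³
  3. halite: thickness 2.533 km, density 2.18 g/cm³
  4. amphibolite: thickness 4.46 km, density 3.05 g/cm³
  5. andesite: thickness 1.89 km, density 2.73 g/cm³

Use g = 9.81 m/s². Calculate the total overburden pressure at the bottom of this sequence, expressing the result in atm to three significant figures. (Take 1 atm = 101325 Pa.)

loess: 1460 kg/m³ × 9.81 m/s² × 120 m = 1.719×10^6 Pa = 16.96 atm
mudstone: 2474 kg/m³ × 9.81 m/s² × 5810 m = 1.410×10^8 Pa = 1392 atm
halite: 2180 kg/m³ × 9.81 m/s² × 2533 m = 5.417×10^7 Pa = 534.6 atm
amphibolite: 3050 kg/m³ × 9.81 m/s² × 4460 m = 1.334×10^8 Pa = 1317 atm
andesite: 2730 kg/m³ × 9.81 m/s² × 1890 m = 5.062×10^7 Pa = 499.5 atm
Total = 16.96 + 1392 + 534.6 + 1317 + 499.5 = 3759.8 atm

3760 atm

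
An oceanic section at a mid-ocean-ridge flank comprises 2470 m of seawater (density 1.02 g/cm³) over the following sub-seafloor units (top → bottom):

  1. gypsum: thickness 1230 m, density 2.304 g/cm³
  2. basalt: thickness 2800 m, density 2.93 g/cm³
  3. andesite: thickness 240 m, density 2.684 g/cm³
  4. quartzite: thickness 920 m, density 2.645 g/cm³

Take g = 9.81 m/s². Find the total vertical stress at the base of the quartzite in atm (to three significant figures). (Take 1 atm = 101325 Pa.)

seawater: 1020 kg/m³ × 9.81 m/s² × 2470 m = 2.472×10^7 Pa = 243.9 atm
gypsum: 2304 kg/m³ × 9.81 m/s² × 1230 m = 2.780×10^7 Pa = 274.4 atm
basalt: 2930 kg/m³ × 9.81 m/s² × 2800 m = 8.048×10^7 Pa = 794.3 atm
andesite: 2684 kg/m³ × 9.81 m/s² × 240 m = 6.319×10^6 Pa = 62.37 atm
quartzite: 2645 kg/m³ × 9.81 m/s² × 920 m = 2.387×10^7 Pa = 235.6 atm
Total = 243.9 + 274.4 + 794.3 + 62.37 + 235.6 = 1610.5 atm

1610 atm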